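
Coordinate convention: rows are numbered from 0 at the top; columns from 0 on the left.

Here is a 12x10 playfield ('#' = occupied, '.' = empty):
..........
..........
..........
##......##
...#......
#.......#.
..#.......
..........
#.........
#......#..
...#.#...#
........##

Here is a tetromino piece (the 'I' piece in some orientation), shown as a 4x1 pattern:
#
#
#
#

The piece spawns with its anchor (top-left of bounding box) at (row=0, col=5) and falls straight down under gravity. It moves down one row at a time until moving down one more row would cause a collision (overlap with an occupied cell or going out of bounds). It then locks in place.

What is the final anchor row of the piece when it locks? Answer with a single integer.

Answer: 6

Derivation:
Spawn at (row=0, col=5). Try each row:
  row 0: fits
  row 1: fits
  row 2: fits
  row 3: fits
  row 4: fits
  row 5: fits
  row 6: fits
  row 7: blocked -> lock at row 6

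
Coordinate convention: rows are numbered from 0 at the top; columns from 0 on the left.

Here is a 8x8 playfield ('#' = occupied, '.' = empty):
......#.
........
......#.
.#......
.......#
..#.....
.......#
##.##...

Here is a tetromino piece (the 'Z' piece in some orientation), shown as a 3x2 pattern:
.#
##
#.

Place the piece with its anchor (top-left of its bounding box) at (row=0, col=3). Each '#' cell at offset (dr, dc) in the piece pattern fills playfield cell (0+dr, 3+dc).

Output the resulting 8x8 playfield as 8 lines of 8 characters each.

Fill (0+0,3+1) = (0,4)
Fill (0+1,3+0) = (1,3)
Fill (0+1,3+1) = (1,4)
Fill (0+2,3+0) = (2,3)

Answer: ....#.#.
...##...
...#..#.
.#......
.......#
..#.....
.......#
##.##...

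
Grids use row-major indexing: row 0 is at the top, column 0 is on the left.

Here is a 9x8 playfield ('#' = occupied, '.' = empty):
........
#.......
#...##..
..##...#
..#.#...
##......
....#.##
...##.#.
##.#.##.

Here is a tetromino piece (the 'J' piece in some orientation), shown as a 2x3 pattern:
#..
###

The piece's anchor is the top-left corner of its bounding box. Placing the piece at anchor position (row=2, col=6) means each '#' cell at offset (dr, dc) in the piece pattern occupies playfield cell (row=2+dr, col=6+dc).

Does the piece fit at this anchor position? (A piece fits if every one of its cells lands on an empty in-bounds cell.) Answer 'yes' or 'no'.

Answer: no

Derivation:
Check each piece cell at anchor (2, 6):
  offset (0,0) -> (2,6): empty -> OK
  offset (1,0) -> (3,6): empty -> OK
  offset (1,1) -> (3,7): occupied ('#') -> FAIL
  offset (1,2) -> (3,8): out of bounds -> FAIL
All cells valid: no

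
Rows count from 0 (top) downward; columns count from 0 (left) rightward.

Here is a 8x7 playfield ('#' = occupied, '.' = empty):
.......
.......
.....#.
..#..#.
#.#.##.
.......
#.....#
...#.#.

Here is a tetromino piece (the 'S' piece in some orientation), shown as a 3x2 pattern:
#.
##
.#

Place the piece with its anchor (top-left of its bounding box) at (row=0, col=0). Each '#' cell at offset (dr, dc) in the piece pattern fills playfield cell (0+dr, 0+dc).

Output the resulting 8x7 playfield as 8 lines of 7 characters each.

Answer: #......
##.....
.#...#.
..#..#.
#.#.##.
.......
#.....#
...#.#.

Derivation:
Fill (0+0,0+0) = (0,0)
Fill (0+1,0+0) = (1,0)
Fill (0+1,0+1) = (1,1)
Fill (0+2,0+1) = (2,1)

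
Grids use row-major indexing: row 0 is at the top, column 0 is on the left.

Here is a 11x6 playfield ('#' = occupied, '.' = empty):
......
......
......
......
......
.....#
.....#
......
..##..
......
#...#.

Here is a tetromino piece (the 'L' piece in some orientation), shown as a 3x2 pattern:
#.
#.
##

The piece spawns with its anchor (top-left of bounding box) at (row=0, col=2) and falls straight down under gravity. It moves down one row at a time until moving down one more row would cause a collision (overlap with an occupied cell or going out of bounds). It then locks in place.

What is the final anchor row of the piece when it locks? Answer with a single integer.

Spawn at (row=0, col=2). Try each row:
  row 0: fits
  row 1: fits
  row 2: fits
  row 3: fits
  row 4: fits
  row 5: fits
  row 6: blocked -> lock at row 5

Answer: 5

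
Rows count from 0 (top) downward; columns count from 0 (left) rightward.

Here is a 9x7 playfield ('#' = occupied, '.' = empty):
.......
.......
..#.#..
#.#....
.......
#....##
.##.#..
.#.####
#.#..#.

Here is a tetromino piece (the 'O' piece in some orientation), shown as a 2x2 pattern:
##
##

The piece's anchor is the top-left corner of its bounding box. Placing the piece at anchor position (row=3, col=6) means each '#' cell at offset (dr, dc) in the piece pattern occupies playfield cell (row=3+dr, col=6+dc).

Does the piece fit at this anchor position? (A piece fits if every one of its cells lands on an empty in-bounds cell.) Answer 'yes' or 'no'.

Answer: no

Derivation:
Check each piece cell at anchor (3, 6):
  offset (0,0) -> (3,6): empty -> OK
  offset (0,1) -> (3,7): out of bounds -> FAIL
  offset (1,0) -> (4,6): empty -> OK
  offset (1,1) -> (4,7): out of bounds -> FAIL
All cells valid: no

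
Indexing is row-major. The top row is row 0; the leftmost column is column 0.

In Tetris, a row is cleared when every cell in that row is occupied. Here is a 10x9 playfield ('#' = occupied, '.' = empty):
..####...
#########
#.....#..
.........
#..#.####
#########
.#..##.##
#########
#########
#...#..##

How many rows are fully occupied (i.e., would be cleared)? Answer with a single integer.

Answer: 4

Derivation:
Check each row:
  row 0: 5 empty cells -> not full
  row 1: 0 empty cells -> FULL (clear)
  row 2: 7 empty cells -> not full
  row 3: 9 empty cells -> not full
  row 4: 3 empty cells -> not full
  row 5: 0 empty cells -> FULL (clear)
  row 6: 4 empty cells -> not full
  row 7: 0 empty cells -> FULL (clear)
  row 8: 0 empty cells -> FULL (clear)
  row 9: 5 empty cells -> not full
Total rows cleared: 4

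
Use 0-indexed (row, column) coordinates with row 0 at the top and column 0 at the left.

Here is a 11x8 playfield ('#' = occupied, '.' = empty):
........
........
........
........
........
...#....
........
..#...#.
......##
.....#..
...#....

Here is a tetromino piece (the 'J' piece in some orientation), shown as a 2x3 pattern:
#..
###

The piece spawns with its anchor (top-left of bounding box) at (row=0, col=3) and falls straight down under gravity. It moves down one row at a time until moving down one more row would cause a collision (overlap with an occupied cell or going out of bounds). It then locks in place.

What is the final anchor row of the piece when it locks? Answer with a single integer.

Answer: 3

Derivation:
Spawn at (row=0, col=3). Try each row:
  row 0: fits
  row 1: fits
  row 2: fits
  row 3: fits
  row 4: blocked -> lock at row 3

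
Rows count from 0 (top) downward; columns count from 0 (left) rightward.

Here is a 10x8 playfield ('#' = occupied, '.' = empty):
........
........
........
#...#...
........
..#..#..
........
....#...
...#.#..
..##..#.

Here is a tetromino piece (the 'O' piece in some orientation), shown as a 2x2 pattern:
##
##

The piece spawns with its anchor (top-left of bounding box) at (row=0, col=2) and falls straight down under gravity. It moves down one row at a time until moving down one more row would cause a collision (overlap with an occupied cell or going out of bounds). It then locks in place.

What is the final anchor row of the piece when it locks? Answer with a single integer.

Answer: 3

Derivation:
Spawn at (row=0, col=2). Try each row:
  row 0: fits
  row 1: fits
  row 2: fits
  row 3: fits
  row 4: blocked -> lock at row 3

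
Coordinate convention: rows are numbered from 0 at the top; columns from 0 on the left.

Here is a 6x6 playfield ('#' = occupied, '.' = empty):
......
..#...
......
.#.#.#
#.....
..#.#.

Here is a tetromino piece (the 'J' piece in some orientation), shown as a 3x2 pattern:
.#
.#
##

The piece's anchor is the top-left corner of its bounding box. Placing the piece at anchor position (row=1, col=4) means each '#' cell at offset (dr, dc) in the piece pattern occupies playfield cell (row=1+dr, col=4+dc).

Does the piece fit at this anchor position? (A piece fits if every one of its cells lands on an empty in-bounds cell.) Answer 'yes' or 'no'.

Answer: no

Derivation:
Check each piece cell at anchor (1, 4):
  offset (0,1) -> (1,5): empty -> OK
  offset (1,1) -> (2,5): empty -> OK
  offset (2,0) -> (3,4): empty -> OK
  offset (2,1) -> (3,5): occupied ('#') -> FAIL
All cells valid: no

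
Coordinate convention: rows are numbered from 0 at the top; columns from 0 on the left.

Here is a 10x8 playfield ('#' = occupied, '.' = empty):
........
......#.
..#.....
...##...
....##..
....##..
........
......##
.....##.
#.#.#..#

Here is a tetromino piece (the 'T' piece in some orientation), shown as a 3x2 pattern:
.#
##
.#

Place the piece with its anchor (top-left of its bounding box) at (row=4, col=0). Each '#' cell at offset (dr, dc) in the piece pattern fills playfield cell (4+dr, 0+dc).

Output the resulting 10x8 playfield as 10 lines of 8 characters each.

Fill (4+0,0+1) = (4,1)
Fill (4+1,0+0) = (5,0)
Fill (4+1,0+1) = (5,1)
Fill (4+2,0+1) = (6,1)

Answer: ........
......#.
..#.....
...##...
.#..##..
##..##..
.#......
......##
.....##.
#.#.#..#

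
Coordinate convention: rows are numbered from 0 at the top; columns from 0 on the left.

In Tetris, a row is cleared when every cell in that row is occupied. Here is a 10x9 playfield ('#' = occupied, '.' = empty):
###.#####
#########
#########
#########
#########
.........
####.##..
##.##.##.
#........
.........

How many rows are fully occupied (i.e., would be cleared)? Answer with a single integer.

Answer: 4

Derivation:
Check each row:
  row 0: 1 empty cell -> not full
  row 1: 0 empty cells -> FULL (clear)
  row 2: 0 empty cells -> FULL (clear)
  row 3: 0 empty cells -> FULL (clear)
  row 4: 0 empty cells -> FULL (clear)
  row 5: 9 empty cells -> not full
  row 6: 3 empty cells -> not full
  row 7: 3 empty cells -> not full
  row 8: 8 empty cells -> not full
  row 9: 9 empty cells -> not full
Total rows cleared: 4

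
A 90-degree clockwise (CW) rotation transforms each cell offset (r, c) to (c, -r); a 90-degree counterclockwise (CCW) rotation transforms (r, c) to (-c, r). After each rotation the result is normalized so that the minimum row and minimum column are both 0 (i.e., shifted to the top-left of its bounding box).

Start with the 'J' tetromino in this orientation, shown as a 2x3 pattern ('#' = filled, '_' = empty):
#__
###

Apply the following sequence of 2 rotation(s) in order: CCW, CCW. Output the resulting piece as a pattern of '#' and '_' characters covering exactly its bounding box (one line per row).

Start:
#__
###
After rotation 1 (CCW):
_#
_#
##
After rotation 2 (CCW):
###
__#

Answer: ###
__#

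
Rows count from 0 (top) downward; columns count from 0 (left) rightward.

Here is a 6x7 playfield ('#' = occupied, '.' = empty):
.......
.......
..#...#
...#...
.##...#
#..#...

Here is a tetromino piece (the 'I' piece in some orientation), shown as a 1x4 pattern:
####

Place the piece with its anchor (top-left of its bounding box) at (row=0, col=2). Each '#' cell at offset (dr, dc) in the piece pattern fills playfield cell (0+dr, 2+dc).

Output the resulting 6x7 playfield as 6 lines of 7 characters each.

Answer: ..####.
.......
..#...#
...#...
.##...#
#..#...

Derivation:
Fill (0+0,2+0) = (0,2)
Fill (0+0,2+1) = (0,3)
Fill (0+0,2+2) = (0,4)
Fill (0+0,2+3) = (0,5)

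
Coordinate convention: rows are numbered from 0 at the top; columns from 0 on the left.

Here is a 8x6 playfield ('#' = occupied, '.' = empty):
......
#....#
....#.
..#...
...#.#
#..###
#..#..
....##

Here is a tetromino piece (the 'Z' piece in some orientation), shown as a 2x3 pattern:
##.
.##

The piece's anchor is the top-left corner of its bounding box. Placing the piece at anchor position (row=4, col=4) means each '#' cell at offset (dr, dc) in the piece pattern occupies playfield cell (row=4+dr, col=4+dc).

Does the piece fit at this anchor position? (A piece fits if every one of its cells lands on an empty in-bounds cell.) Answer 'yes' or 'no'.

Answer: no

Derivation:
Check each piece cell at anchor (4, 4):
  offset (0,0) -> (4,4): empty -> OK
  offset (0,1) -> (4,5): occupied ('#') -> FAIL
  offset (1,1) -> (5,5): occupied ('#') -> FAIL
  offset (1,2) -> (5,6): out of bounds -> FAIL
All cells valid: no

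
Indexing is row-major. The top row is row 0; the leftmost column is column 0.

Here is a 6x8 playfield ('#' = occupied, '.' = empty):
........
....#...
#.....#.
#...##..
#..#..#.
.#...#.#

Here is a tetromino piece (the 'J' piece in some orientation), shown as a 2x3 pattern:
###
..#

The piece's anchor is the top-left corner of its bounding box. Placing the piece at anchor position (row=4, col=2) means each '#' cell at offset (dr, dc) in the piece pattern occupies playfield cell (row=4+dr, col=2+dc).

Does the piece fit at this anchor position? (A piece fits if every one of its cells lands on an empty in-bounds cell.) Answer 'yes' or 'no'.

Check each piece cell at anchor (4, 2):
  offset (0,0) -> (4,2): empty -> OK
  offset (0,1) -> (4,3): occupied ('#') -> FAIL
  offset (0,2) -> (4,4): empty -> OK
  offset (1,2) -> (5,4): empty -> OK
All cells valid: no

Answer: no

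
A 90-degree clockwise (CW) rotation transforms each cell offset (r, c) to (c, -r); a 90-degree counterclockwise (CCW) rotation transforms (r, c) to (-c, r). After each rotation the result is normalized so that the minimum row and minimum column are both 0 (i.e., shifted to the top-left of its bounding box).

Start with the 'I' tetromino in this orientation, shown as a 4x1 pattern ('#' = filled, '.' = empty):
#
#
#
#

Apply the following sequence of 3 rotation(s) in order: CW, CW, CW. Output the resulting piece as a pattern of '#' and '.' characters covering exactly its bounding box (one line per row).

Start:
#
#
#
#
After rotation 1 (CW):
####
After rotation 2 (CW):
#
#
#
#
After rotation 3 (CW):
####

Answer: ####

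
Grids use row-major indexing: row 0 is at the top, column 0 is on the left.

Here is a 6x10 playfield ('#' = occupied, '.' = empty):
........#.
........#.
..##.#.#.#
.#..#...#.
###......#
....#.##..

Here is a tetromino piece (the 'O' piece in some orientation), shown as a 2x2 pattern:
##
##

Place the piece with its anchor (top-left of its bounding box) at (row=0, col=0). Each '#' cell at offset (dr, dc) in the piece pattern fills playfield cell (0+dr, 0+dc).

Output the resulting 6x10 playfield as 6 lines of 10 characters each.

Answer: ##......#.
##......#.
..##.#.#.#
.#..#...#.
###......#
....#.##..

Derivation:
Fill (0+0,0+0) = (0,0)
Fill (0+0,0+1) = (0,1)
Fill (0+1,0+0) = (1,0)
Fill (0+1,0+1) = (1,1)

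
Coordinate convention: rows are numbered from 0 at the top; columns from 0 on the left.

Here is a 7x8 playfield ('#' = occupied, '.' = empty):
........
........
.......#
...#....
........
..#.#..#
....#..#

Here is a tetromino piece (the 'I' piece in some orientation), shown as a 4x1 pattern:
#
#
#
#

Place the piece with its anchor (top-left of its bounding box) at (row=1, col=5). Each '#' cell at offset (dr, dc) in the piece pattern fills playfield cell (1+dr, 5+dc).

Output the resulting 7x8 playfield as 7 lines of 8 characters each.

Fill (1+0,5+0) = (1,5)
Fill (1+1,5+0) = (2,5)
Fill (1+2,5+0) = (3,5)
Fill (1+3,5+0) = (4,5)

Answer: ........
.....#..
.....#.#
...#.#..
.....#..
..#.#..#
....#..#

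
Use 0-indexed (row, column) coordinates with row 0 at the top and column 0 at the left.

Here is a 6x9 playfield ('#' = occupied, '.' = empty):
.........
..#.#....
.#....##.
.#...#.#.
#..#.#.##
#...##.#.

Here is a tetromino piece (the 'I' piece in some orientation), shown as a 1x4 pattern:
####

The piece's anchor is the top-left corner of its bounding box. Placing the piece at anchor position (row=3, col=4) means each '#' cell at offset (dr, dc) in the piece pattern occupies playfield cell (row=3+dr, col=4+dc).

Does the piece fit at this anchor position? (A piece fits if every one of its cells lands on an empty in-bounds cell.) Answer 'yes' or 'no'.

Check each piece cell at anchor (3, 4):
  offset (0,0) -> (3,4): empty -> OK
  offset (0,1) -> (3,5): occupied ('#') -> FAIL
  offset (0,2) -> (3,6): empty -> OK
  offset (0,3) -> (3,7): occupied ('#') -> FAIL
All cells valid: no

Answer: no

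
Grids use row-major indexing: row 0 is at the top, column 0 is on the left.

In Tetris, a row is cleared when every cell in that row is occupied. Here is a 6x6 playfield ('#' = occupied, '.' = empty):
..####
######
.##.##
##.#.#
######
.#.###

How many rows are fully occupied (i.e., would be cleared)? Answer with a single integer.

Answer: 2

Derivation:
Check each row:
  row 0: 2 empty cells -> not full
  row 1: 0 empty cells -> FULL (clear)
  row 2: 2 empty cells -> not full
  row 3: 2 empty cells -> not full
  row 4: 0 empty cells -> FULL (clear)
  row 5: 2 empty cells -> not full
Total rows cleared: 2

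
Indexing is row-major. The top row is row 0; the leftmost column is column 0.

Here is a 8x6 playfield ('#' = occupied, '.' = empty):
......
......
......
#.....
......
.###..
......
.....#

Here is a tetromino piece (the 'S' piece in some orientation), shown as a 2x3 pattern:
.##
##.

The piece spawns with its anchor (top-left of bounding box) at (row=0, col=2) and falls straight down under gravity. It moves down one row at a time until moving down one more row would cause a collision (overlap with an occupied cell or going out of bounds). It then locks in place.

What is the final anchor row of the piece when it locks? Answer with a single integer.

Answer: 3

Derivation:
Spawn at (row=0, col=2). Try each row:
  row 0: fits
  row 1: fits
  row 2: fits
  row 3: fits
  row 4: blocked -> lock at row 3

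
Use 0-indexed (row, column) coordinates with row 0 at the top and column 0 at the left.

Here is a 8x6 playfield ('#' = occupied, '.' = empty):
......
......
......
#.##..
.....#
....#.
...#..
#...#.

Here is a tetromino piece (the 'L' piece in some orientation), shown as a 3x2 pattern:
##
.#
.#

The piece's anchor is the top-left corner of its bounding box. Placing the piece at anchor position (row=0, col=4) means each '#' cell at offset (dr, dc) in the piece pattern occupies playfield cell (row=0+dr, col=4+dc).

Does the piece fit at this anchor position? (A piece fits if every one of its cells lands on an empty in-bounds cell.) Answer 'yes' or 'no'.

Answer: yes

Derivation:
Check each piece cell at anchor (0, 4):
  offset (0,0) -> (0,4): empty -> OK
  offset (0,1) -> (0,5): empty -> OK
  offset (1,1) -> (1,5): empty -> OK
  offset (2,1) -> (2,5): empty -> OK
All cells valid: yes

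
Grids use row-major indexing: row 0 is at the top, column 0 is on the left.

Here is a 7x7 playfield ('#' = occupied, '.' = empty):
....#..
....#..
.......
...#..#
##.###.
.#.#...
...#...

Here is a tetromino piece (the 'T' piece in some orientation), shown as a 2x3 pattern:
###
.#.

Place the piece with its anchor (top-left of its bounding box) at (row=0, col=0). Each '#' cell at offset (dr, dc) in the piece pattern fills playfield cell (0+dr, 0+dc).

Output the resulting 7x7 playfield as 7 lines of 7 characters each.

Answer: ###.#..
.#..#..
.......
...#..#
##.###.
.#.#...
...#...

Derivation:
Fill (0+0,0+0) = (0,0)
Fill (0+0,0+1) = (0,1)
Fill (0+0,0+2) = (0,2)
Fill (0+1,0+1) = (1,1)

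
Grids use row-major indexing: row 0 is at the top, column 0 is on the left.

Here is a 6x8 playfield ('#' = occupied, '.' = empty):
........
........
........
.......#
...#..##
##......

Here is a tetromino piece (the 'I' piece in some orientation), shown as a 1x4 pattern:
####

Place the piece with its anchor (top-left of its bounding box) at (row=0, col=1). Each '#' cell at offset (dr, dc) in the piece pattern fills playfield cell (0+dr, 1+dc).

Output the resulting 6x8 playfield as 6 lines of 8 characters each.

Fill (0+0,1+0) = (0,1)
Fill (0+0,1+1) = (0,2)
Fill (0+0,1+2) = (0,3)
Fill (0+0,1+3) = (0,4)

Answer: .####...
........
........
.......#
...#..##
##......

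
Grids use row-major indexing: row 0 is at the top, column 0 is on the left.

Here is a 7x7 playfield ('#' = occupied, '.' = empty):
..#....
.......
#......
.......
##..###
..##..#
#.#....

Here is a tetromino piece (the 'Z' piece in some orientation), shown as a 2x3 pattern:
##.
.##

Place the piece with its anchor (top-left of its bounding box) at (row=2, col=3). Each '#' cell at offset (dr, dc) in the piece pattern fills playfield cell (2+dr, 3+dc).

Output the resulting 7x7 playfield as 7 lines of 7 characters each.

Answer: ..#....
.......
#..##..
....##.
##..###
..##..#
#.#....

Derivation:
Fill (2+0,3+0) = (2,3)
Fill (2+0,3+1) = (2,4)
Fill (2+1,3+1) = (3,4)
Fill (2+1,3+2) = (3,5)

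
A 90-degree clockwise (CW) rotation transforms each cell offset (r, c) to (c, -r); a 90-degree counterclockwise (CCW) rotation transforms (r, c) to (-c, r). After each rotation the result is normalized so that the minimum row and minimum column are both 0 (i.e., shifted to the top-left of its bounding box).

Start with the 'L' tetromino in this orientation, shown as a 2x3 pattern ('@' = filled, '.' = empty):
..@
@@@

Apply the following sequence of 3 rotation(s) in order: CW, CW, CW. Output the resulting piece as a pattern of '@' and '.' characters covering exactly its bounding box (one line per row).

Start:
..@
@@@
After rotation 1 (CW):
@.
@.
@@
After rotation 2 (CW):
@@@
@..
After rotation 3 (CW):
@@
.@
.@

Answer: @@
.@
.@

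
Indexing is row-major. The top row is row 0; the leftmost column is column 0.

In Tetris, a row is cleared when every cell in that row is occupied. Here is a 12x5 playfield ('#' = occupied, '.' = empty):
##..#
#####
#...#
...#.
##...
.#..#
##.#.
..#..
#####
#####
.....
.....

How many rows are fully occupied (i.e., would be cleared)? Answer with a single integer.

Answer: 3

Derivation:
Check each row:
  row 0: 2 empty cells -> not full
  row 1: 0 empty cells -> FULL (clear)
  row 2: 3 empty cells -> not full
  row 3: 4 empty cells -> not full
  row 4: 3 empty cells -> not full
  row 5: 3 empty cells -> not full
  row 6: 2 empty cells -> not full
  row 7: 4 empty cells -> not full
  row 8: 0 empty cells -> FULL (clear)
  row 9: 0 empty cells -> FULL (clear)
  row 10: 5 empty cells -> not full
  row 11: 5 empty cells -> not full
Total rows cleared: 3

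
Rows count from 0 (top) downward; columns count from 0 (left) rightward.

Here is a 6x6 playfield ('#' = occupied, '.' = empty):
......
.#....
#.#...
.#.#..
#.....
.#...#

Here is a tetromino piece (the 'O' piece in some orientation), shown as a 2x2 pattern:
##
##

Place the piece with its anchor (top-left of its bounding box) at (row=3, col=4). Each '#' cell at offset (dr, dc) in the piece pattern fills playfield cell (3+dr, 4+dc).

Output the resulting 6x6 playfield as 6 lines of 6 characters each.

Answer: ......
.#....
#.#...
.#.###
#...##
.#...#

Derivation:
Fill (3+0,4+0) = (3,4)
Fill (3+0,4+1) = (3,5)
Fill (3+1,4+0) = (4,4)
Fill (3+1,4+1) = (4,5)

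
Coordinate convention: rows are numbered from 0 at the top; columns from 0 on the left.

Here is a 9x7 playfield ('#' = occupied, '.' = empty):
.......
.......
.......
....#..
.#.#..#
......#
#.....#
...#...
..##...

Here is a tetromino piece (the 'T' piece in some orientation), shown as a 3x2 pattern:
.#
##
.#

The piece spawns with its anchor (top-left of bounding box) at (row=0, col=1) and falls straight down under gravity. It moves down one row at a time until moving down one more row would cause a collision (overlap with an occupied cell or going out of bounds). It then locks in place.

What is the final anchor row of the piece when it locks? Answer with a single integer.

Spawn at (row=0, col=1). Try each row:
  row 0: fits
  row 1: fits
  row 2: fits
  row 3: blocked -> lock at row 2

Answer: 2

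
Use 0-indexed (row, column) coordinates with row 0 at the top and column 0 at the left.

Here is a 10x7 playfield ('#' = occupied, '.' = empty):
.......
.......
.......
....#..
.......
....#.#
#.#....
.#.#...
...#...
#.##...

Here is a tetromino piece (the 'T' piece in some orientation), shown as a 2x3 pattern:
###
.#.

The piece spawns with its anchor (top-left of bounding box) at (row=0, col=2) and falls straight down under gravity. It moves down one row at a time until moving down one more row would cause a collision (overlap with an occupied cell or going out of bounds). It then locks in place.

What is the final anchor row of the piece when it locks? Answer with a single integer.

Answer: 2

Derivation:
Spawn at (row=0, col=2). Try each row:
  row 0: fits
  row 1: fits
  row 2: fits
  row 3: blocked -> lock at row 2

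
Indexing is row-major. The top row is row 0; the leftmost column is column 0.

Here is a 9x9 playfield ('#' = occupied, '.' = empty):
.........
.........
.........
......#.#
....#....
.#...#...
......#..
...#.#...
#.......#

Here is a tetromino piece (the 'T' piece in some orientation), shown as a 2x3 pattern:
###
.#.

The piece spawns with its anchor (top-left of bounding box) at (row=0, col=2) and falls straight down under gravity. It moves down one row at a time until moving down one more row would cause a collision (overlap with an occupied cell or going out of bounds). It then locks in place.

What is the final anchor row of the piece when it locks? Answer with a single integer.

Spawn at (row=0, col=2). Try each row:
  row 0: fits
  row 1: fits
  row 2: fits
  row 3: fits
  row 4: blocked -> lock at row 3

Answer: 3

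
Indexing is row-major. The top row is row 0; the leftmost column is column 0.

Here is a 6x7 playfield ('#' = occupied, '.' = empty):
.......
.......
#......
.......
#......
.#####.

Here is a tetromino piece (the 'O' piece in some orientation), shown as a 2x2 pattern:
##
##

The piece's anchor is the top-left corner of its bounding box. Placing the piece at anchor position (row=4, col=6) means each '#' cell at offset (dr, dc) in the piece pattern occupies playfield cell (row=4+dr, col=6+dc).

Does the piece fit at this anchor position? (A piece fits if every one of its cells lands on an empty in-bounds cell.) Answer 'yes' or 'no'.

Answer: no

Derivation:
Check each piece cell at anchor (4, 6):
  offset (0,0) -> (4,6): empty -> OK
  offset (0,1) -> (4,7): out of bounds -> FAIL
  offset (1,0) -> (5,6): empty -> OK
  offset (1,1) -> (5,7): out of bounds -> FAIL
All cells valid: no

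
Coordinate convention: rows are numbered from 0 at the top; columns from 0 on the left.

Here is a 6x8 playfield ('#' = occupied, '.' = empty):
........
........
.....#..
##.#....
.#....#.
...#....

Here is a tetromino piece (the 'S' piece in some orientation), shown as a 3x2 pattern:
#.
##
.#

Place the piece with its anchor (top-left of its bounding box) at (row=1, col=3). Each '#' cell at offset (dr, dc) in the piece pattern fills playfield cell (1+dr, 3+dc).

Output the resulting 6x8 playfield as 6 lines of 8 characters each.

Answer: ........
...#....
...###..
##.##...
.#....#.
...#....

Derivation:
Fill (1+0,3+0) = (1,3)
Fill (1+1,3+0) = (2,3)
Fill (1+1,3+1) = (2,4)
Fill (1+2,3+1) = (3,4)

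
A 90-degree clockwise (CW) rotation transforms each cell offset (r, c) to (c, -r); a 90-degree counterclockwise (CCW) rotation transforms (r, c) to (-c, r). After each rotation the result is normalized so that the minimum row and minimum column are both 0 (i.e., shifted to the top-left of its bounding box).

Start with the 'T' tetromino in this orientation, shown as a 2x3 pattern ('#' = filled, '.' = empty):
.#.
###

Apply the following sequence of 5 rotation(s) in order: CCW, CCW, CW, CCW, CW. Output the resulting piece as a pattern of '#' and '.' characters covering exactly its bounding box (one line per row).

Answer: .#
##
.#

Derivation:
Start:
.#.
###
After rotation 1 (CCW):
.#
##
.#
After rotation 2 (CCW):
###
.#.
After rotation 3 (CW):
.#
##
.#
After rotation 4 (CCW):
###
.#.
After rotation 5 (CW):
.#
##
.#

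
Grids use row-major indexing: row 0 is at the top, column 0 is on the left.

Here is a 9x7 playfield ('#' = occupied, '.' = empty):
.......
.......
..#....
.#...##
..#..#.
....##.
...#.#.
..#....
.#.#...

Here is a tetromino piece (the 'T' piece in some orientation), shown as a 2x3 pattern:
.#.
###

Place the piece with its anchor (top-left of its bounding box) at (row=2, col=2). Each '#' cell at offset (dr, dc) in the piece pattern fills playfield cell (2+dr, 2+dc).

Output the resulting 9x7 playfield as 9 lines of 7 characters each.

Answer: .......
.......
..##...
.######
..#..#.
....##.
...#.#.
..#....
.#.#...

Derivation:
Fill (2+0,2+1) = (2,3)
Fill (2+1,2+0) = (3,2)
Fill (2+1,2+1) = (3,3)
Fill (2+1,2+2) = (3,4)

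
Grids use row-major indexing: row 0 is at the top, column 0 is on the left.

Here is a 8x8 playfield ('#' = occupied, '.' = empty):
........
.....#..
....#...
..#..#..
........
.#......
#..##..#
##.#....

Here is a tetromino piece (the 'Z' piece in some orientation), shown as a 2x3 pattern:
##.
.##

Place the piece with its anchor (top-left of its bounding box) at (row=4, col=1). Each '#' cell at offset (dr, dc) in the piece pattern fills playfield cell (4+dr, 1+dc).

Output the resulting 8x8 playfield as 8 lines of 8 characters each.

Answer: ........
.....#..
....#...
..#..#..
.##.....
.###....
#..##..#
##.#....

Derivation:
Fill (4+0,1+0) = (4,1)
Fill (4+0,1+1) = (4,2)
Fill (4+1,1+1) = (5,2)
Fill (4+1,1+2) = (5,3)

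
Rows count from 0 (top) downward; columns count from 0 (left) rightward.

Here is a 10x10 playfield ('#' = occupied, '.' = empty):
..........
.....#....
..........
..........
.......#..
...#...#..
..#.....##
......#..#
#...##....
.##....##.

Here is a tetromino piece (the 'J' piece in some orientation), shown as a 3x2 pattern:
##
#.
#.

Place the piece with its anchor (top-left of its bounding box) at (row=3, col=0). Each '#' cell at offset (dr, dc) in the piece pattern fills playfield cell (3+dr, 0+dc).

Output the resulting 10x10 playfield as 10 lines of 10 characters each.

Answer: ..........
.....#....
..........
##........
#......#..
#..#...#..
..#.....##
......#..#
#...##....
.##....##.

Derivation:
Fill (3+0,0+0) = (3,0)
Fill (3+0,0+1) = (3,1)
Fill (3+1,0+0) = (4,0)
Fill (3+2,0+0) = (5,0)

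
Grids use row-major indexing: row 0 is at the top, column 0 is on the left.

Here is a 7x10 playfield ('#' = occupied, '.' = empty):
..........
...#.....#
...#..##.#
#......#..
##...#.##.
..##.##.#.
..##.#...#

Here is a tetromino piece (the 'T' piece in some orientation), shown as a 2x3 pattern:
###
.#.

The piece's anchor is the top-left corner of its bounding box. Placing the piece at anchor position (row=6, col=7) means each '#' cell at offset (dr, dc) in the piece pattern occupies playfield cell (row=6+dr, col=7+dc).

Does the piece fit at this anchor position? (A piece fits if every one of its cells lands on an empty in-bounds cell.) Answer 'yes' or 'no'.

Check each piece cell at anchor (6, 7):
  offset (0,0) -> (6,7): empty -> OK
  offset (0,1) -> (6,8): empty -> OK
  offset (0,2) -> (6,9): occupied ('#') -> FAIL
  offset (1,1) -> (7,8): out of bounds -> FAIL
All cells valid: no

Answer: no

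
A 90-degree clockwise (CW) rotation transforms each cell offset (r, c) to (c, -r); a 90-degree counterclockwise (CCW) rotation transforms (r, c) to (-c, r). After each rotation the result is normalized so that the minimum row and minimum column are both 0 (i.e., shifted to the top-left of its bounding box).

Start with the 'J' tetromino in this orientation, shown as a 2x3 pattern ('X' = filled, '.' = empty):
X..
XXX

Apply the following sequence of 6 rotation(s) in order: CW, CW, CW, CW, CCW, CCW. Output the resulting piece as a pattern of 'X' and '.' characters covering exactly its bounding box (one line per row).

Answer: XXX
..X

Derivation:
Start:
X..
XXX
After rotation 1 (CW):
XX
X.
X.
After rotation 2 (CW):
XXX
..X
After rotation 3 (CW):
.X
.X
XX
After rotation 4 (CW):
X..
XXX
After rotation 5 (CCW):
.X
.X
XX
After rotation 6 (CCW):
XXX
..X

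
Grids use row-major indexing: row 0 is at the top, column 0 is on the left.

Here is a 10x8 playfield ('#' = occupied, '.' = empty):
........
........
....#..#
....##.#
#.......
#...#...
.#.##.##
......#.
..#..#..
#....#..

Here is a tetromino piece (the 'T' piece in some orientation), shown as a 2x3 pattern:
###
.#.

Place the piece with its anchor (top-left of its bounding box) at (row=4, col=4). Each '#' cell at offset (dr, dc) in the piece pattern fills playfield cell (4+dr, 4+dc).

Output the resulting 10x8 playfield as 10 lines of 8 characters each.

Answer: ........
........
....#..#
....##.#
#...###.
#...##..
.#.##.##
......#.
..#..#..
#....#..

Derivation:
Fill (4+0,4+0) = (4,4)
Fill (4+0,4+1) = (4,5)
Fill (4+0,4+2) = (4,6)
Fill (4+1,4+1) = (5,5)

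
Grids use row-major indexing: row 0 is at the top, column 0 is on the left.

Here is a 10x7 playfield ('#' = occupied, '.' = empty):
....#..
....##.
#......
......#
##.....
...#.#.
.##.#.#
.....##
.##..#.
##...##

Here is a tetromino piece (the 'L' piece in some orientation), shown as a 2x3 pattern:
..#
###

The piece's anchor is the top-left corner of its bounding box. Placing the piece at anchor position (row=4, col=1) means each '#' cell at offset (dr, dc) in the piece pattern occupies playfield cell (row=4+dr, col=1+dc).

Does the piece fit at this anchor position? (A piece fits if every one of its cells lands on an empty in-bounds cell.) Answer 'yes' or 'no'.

Check each piece cell at anchor (4, 1):
  offset (0,2) -> (4,3): empty -> OK
  offset (1,0) -> (5,1): empty -> OK
  offset (1,1) -> (5,2): empty -> OK
  offset (1,2) -> (5,3): occupied ('#') -> FAIL
All cells valid: no

Answer: no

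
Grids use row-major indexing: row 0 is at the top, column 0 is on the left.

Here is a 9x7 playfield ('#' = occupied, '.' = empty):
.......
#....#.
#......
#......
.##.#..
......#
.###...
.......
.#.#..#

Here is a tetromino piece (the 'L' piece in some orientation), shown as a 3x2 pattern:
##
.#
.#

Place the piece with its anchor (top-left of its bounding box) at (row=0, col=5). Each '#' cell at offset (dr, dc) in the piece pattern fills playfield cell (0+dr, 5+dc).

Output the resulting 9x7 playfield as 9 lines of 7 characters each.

Answer: .....##
#....##
#.....#
#......
.##.#..
......#
.###...
.......
.#.#..#

Derivation:
Fill (0+0,5+0) = (0,5)
Fill (0+0,5+1) = (0,6)
Fill (0+1,5+1) = (1,6)
Fill (0+2,5+1) = (2,6)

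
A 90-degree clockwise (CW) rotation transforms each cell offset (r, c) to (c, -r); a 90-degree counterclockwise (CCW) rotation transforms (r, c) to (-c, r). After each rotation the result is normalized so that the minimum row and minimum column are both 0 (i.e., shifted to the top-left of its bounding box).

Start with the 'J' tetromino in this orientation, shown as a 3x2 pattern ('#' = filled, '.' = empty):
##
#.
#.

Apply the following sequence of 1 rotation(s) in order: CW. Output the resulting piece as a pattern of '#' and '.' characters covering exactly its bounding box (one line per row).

Answer: ###
..#

Derivation:
Start:
##
#.
#.
After rotation 1 (CW):
###
..#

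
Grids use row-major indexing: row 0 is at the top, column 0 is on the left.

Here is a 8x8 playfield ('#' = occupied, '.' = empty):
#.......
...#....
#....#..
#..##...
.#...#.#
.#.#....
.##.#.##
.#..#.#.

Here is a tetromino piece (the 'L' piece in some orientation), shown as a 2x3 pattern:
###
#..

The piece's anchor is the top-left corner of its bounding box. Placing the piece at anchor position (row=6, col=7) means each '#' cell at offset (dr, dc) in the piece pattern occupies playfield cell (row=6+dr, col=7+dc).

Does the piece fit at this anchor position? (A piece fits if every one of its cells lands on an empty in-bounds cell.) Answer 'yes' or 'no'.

Check each piece cell at anchor (6, 7):
  offset (0,0) -> (6,7): occupied ('#') -> FAIL
  offset (0,1) -> (6,8): out of bounds -> FAIL
  offset (0,2) -> (6,9): out of bounds -> FAIL
  offset (1,0) -> (7,7): empty -> OK
All cells valid: no

Answer: no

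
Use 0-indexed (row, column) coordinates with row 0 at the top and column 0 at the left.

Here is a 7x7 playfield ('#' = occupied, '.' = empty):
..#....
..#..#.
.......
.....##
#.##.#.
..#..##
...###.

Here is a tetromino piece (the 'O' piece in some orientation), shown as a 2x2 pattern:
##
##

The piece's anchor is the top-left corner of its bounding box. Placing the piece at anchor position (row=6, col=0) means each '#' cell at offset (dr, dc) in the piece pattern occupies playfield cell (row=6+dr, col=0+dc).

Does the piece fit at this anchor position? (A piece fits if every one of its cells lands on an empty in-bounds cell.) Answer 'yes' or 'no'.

Check each piece cell at anchor (6, 0):
  offset (0,0) -> (6,0): empty -> OK
  offset (0,1) -> (6,1): empty -> OK
  offset (1,0) -> (7,0): out of bounds -> FAIL
  offset (1,1) -> (7,1): out of bounds -> FAIL
All cells valid: no

Answer: no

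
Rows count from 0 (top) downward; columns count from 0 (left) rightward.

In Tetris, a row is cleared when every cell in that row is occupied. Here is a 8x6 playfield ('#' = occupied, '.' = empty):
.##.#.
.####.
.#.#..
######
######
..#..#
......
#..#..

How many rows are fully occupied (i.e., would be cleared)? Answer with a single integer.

Check each row:
  row 0: 3 empty cells -> not full
  row 1: 2 empty cells -> not full
  row 2: 4 empty cells -> not full
  row 3: 0 empty cells -> FULL (clear)
  row 4: 0 empty cells -> FULL (clear)
  row 5: 4 empty cells -> not full
  row 6: 6 empty cells -> not full
  row 7: 4 empty cells -> not full
Total rows cleared: 2

Answer: 2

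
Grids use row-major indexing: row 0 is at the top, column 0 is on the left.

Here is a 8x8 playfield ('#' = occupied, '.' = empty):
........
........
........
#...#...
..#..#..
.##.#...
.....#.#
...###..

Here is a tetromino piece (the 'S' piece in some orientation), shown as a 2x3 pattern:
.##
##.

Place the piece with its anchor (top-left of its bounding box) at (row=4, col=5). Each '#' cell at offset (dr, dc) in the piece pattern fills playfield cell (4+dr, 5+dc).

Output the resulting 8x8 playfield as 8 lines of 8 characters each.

Fill (4+0,5+1) = (4,6)
Fill (4+0,5+2) = (4,7)
Fill (4+1,5+0) = (5,5)
Fill (4+1,5+1) = (5,6)

Answer: ........
........
........
#...#...
..#..###
.##.###.
.....#.#
...###..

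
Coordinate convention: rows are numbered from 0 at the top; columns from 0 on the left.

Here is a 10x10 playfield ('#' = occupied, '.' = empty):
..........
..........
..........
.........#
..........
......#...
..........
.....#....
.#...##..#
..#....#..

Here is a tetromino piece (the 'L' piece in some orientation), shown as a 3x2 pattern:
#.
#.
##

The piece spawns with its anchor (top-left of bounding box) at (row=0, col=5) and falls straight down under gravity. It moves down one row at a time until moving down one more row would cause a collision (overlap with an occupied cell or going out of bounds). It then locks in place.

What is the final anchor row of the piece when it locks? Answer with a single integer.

Spawn at (row=0, col=5). Try each row:
  row 0: fits
  row 1: fits
  row 2: fits
  row 3: blocked -> lock at row 2

Answer: 2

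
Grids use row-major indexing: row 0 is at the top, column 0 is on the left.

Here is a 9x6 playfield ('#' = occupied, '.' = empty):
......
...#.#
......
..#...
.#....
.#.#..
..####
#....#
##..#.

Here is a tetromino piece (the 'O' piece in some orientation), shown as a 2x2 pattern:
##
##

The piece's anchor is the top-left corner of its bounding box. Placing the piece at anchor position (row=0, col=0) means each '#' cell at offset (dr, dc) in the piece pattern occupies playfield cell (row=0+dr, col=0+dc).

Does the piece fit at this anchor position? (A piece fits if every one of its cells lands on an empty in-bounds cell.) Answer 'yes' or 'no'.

Answer: yes

Derivation:
Check each piece cell at anchor (0, 0):
  offset (0,0) -> (0,0): empty -> OK
  offset (0,1) -> (0,1): empty -> OK
  offset (1,0) -> (1,0): empty -> OK
  offset (1,1) -> (1,1): empty -> OK
All cells valid: yes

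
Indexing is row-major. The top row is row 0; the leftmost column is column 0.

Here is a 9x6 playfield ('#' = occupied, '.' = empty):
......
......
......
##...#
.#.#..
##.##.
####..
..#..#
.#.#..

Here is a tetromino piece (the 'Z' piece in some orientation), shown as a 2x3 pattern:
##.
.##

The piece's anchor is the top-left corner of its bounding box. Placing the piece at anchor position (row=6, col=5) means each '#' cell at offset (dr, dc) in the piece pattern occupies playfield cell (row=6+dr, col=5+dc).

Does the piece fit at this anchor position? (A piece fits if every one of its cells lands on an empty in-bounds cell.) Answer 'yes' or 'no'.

Answer: no

Derivation:
Check each piece cell at anchor (6, 5):
  offset (0,0) -> (6,5): empty -> OK
  offset (0,1) -> (6,6): out of bounds -> FAIL
  offset (1,1) -> (7,6): out of bounds -> FAIL
  offset (1,2) -> (7,7): out of bounds -> FAIL
All cells valid: no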